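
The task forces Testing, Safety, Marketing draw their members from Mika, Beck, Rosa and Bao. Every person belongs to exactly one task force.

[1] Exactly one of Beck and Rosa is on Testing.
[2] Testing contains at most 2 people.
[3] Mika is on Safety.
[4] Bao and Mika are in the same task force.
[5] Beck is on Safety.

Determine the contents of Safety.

From (3): Mika ∈ Safety.
From (5): Beck ∈ Safety.
(1) (exactly one): Rosa ∈ Testing.
(4): Bao matches Mika: Bao ∉ Testing.
(4): Bao matches Mika: Bao ∈ Safety.

Safety = {Bao, Beck, Mika}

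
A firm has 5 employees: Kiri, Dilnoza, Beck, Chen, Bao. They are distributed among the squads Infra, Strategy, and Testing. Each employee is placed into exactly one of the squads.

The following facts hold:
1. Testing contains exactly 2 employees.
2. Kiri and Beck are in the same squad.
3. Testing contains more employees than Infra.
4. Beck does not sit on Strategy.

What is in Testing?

Testing = {Beck, Kiri}

From (4): Beck ∉ Strategy.
(2): Kiri matches Beck: Kiri ∉ Strategy.
Suppose Kiri ∉ Testing: no assignment then satisfies all the clues, so Kiri ∈ Testing.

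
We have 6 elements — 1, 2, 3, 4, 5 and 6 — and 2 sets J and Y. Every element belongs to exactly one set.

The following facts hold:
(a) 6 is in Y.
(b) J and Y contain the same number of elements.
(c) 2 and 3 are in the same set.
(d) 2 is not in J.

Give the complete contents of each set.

From (a): 6 ∈ Y.
From (d): 2 ∉ J.
(c): 3 matches 2: 3 ∉ J.
Only one set left: 2 ∈ Y.
Only one set left: 3 ∈ Y.
Suppose 1 ∉ J: no assignment then satisfies all the clues, so 1 ∈ J.

J = {1, 4, 5}; Y = {2, 3, 6}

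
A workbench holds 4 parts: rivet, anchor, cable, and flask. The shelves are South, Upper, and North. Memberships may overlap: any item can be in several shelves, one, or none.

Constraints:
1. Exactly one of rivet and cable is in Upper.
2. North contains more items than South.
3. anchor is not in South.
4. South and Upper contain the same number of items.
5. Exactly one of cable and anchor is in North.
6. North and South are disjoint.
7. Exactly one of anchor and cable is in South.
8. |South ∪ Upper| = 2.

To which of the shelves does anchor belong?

anchor: North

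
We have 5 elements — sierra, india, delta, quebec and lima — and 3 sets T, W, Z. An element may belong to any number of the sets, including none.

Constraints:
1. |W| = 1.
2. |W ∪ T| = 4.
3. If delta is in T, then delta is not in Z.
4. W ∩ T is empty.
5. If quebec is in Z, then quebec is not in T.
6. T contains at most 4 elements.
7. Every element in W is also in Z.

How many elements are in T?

3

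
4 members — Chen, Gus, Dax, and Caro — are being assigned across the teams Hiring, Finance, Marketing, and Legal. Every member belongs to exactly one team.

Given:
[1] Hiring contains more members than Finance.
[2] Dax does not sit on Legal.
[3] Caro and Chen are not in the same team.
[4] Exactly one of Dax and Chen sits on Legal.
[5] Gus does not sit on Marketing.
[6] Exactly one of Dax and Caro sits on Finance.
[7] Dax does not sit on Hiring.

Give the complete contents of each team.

From (2): Dax ∉ Legal.
From (5): Gus ∉ Marketing.
From (7): Dax ∉ Hiring.
(4) (exactly one): Chen ∈ Legal.
(3): Caro ∉ Legal.
Suppose Gus ∉ Hiring: no assignment then satisfies all the clues, so Gus ∈ Hiring.

Hiring = {Caro, Gus}; Finance = {Dax}; Marketing = {}; Legal = {Chen}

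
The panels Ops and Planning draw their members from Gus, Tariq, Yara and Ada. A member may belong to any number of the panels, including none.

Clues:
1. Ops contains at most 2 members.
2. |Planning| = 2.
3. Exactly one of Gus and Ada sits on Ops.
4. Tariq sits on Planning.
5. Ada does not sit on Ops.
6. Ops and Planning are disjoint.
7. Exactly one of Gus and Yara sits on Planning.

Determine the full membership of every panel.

Ops = {Gus}; Planning = {Tariq, Yara}

From (4): Tariq ∈ Planning.
From (5): Ada ∉ Ops.
(3) (exactly one): Gus ∈ Ops.
(6) (disjoint): Gus ∉ Planning.
(6) (disjoint): Tariq ∉ Ops.
(7) (exactly one): Yara ∈ Planning.
(2): Planning already has 2, so the rest are out.
(6) (disjoint): Yara ∉ Ops.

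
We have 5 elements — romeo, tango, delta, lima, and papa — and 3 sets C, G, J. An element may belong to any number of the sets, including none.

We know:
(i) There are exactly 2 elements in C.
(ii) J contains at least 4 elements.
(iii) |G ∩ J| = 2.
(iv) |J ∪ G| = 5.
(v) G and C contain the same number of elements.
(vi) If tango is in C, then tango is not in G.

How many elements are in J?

5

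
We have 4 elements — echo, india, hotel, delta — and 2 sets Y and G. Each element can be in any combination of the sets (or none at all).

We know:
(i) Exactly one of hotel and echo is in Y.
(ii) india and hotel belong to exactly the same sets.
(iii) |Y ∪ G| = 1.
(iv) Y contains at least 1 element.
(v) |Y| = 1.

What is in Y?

Y = {echo}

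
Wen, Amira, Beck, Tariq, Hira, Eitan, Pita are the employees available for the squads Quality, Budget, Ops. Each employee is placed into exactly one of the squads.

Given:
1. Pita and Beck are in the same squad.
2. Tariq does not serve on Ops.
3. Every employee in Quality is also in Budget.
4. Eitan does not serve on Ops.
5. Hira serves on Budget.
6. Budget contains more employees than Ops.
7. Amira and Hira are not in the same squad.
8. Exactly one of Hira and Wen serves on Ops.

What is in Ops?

Ops = {Amira, Wen}

From (2): Tariq ∉ Ops.
From (4): Eitan ∉ Ops.
From (5): Hira ∈ Budget.
(7): Amira ∉ Budget.
(8) (exactly one): Wen ∈ Ops.
(3) contrapositive: Amira ∉ Quality.
Only one squad left: Amira ∈ Ops.
Suppose Beck ∈ Ops: no assignment then satisfies all the clues, so Beck ∉ Ops.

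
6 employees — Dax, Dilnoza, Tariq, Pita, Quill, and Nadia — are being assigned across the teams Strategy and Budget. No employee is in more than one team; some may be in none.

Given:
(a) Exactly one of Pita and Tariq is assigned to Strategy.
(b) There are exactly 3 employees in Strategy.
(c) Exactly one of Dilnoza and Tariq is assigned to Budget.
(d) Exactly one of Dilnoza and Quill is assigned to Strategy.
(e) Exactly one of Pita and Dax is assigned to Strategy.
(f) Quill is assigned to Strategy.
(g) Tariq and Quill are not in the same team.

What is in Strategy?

Strategy = {Nadia, Pita, Quill}

From (f): Quill ∈ Strategy.
(d) (exactly one): Dilnoza ∉ Strategy.
(g): Tariq ∉ Strategy.
(a) (exactly one): Pita ∈ Strategy.
(e) (exactly one): Dax ∉ Strategy.
(b): only 3 candidates remain for Strategy, so all are in.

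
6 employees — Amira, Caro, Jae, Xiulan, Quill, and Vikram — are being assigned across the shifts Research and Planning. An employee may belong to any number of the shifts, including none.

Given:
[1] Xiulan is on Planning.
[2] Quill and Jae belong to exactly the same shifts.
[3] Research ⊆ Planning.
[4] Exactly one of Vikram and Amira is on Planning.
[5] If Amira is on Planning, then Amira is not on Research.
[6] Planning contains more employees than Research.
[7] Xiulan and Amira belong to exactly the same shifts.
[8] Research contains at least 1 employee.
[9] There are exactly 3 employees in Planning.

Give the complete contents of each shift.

Research = {Caro}; Planning = {Amira, Caro, Xiulan}

From (1): Xiulan ∈ Planning.
(7): Amira matches Xiulan: Amira ∈ Planning.
(4) (exactly one): Vikram ∉ Planning.
(5): Amira ∉ Research.
(7): Xiulan matches Amira: Xiulan ∉ Research.
(3) contrapositive: Vikram ∉ Research.
Suppose Caro ∉ Research: no assignment then satisfies all the clues, so Caro ∈ Research.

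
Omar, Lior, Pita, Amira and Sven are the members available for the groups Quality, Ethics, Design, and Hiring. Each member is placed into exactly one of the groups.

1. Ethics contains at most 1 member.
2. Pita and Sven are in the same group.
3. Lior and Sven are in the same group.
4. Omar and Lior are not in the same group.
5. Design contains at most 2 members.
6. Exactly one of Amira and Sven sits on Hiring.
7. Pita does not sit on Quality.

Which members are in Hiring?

Hiring = {Lior, Pita, Sven}

From (7): Pita ∉ Quality.
(2): Sven matches Pita: Sven ∉ Quality.
(3): Lior matches Sven: Lior ∉ Quality.
Suppose Omar ∈ Hiring: no assignment then satisfies all the clues, so Omar ∉ Hiring.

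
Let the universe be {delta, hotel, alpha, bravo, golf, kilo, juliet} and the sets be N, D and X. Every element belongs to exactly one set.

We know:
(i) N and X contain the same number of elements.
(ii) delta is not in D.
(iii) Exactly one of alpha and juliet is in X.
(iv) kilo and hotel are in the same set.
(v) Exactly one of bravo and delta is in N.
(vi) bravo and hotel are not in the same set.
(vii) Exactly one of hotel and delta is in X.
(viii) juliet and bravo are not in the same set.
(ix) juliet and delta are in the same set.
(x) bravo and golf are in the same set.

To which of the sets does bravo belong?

From (ii): delta ∉ D.
(ix): juliet matches delta: juliet ∉ D.
Suppose bravo ∉ N: no assignment then satisfies all the clues, so bravo ∈ N.

bravo: N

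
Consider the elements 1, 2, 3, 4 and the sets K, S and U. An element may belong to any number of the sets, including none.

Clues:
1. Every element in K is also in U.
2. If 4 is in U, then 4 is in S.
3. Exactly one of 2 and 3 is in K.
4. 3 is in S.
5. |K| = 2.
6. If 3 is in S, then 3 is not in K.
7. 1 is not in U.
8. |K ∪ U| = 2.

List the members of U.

U = {2, 4}

From (4): 3 ∈ S.
From (7): 1 ∉ U.
(1) contrapositive: 1 ∉ K.
(6): 3 ∉ K.
(3) (exactly one): 2 ∈ K.
(5): only 2 candidates remain for K, so all are in.
(1) with 2 ∈ K: 2 ∈ U.
(1) with 4 ∈ K: 4 ∈ U.
(2): 4 ∈ S.
Suppose 3 ∈ U: no assignment then satisfies all the clues, so 3 ∉ U.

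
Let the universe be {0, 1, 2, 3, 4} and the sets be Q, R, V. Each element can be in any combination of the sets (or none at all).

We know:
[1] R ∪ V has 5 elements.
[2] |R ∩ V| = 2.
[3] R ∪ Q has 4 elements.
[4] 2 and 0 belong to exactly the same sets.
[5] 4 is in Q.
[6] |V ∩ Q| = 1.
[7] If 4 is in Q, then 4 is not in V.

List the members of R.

From (5): 4 ∈ Q.
(7): 4 ∉ V.
Suppose 0 ∉ R: no assignment then satisfies all the clues, so 0 ∈ R.

R = {0, 2, 4}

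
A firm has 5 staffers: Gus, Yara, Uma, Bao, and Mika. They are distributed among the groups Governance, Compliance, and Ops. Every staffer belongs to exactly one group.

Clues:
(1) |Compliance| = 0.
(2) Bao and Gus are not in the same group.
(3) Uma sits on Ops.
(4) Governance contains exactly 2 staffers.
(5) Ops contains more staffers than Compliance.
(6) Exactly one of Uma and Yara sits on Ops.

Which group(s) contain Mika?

Mika: Ops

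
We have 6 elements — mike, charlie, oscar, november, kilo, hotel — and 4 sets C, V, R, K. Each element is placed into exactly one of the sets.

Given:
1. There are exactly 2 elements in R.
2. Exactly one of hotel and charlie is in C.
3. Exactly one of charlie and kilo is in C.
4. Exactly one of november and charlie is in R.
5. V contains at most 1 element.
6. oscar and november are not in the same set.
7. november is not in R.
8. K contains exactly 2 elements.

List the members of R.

R = {charlie, oscar}

From (7): november ∉ R.
(4) (exactly one): charlie ∈ R.
(2) (exactly one): hotel ∈ C.
(3) (exactly one): kilo ∈ C.
Suppose mike ∈ R: no assignment then satisfies all the clues, so mike ∉ R.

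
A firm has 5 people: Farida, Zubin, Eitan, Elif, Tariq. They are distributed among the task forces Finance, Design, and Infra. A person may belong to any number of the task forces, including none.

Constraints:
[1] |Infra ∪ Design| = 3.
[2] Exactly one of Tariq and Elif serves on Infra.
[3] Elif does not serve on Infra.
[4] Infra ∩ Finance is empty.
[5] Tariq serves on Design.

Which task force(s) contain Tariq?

From (3): Elif ∉ Infra.
From (5): Tariq ∈ Design.
(2) (exactly one): Tariq ∈ Infra.
(4) (disjoint): Tariq ∉ Finance.

Tariq: Design, Infra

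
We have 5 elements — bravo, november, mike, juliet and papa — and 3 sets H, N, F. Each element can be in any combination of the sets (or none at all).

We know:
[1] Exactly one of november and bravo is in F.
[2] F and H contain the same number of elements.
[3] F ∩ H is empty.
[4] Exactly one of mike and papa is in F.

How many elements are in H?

2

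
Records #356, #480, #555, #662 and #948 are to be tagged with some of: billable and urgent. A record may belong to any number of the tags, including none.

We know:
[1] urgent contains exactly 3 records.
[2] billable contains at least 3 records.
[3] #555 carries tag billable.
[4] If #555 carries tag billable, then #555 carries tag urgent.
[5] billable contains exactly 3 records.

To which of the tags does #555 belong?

#555: billable, urgent

From (3): #555 ∈ billable.
(4): #555 ∈ urgent.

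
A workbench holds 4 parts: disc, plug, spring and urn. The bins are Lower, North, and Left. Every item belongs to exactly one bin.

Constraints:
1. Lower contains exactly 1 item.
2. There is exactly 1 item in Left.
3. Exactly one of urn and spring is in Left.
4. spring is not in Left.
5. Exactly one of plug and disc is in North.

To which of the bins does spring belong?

spring: North

From (4): spring ∉ Left.
(3) (exactly one): urn ∈ Left.
(2): Left already has 1, so the rest are out.
Suppose spring ∈ Lower: no assignment then satisfies all the clues, so spring ∉ Lower.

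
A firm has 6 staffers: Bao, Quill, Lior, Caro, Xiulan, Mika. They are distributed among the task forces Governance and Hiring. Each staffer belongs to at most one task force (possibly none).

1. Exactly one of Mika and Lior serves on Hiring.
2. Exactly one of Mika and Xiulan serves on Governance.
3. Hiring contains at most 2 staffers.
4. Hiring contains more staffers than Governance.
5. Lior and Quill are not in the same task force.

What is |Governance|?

1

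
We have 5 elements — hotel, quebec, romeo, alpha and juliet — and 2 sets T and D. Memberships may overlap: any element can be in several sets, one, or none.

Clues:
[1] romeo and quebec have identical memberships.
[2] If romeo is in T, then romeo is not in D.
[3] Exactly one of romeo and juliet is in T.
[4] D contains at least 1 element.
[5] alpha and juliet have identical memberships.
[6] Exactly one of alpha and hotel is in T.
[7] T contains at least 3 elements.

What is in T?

T = {hotel, quebec, romeo}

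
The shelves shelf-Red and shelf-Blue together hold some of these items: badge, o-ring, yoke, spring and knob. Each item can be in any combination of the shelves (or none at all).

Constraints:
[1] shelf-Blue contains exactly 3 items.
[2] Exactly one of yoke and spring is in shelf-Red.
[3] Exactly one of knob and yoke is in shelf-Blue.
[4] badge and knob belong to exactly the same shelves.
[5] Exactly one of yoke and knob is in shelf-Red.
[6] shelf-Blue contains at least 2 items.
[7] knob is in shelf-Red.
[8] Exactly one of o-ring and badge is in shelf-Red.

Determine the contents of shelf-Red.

From (7): knob ∈ shelf-Red.
(4): badge matches knob: badge ∈ shelf-Red.
(5) (exactly one): yoke ∉ shelf-Red.
(8) (exactly one): o-ring ∉ shelf-Red.
(2) (exactly one): spring ∈ shelf-Red.

shelf-Red = {badge, knob, spring}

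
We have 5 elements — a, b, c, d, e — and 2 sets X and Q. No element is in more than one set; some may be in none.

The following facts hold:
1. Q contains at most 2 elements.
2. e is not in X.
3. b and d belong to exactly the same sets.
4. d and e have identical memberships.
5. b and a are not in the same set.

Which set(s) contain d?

d: none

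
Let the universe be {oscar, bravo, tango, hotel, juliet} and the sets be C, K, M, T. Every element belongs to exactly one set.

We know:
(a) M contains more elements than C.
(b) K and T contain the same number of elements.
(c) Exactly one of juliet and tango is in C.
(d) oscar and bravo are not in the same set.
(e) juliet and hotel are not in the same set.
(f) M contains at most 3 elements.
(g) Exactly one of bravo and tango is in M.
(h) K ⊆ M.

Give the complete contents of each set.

C = {bravo, juliet}; K = {}; M = {hotel, oscar, tango}; T = {}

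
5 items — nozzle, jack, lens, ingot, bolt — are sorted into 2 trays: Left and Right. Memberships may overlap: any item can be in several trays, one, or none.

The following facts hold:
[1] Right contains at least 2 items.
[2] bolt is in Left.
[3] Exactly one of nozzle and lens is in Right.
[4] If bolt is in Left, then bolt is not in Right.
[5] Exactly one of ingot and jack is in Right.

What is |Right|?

2

From (2): bolt ∈ Left.
(4): bolt ∉ Right.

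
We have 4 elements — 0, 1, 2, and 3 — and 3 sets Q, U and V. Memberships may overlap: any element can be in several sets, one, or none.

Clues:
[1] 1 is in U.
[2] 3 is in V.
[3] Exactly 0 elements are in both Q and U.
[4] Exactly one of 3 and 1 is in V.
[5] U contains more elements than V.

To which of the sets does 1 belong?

1: U

From (1): 1 ∈ U.
From (2): 3 ∈ V.
(4) (exactly one): 1 ∉ V.
Suppose 1 ∈ Q: no assignment then satisfies all the clues, so 1 ∉ Q.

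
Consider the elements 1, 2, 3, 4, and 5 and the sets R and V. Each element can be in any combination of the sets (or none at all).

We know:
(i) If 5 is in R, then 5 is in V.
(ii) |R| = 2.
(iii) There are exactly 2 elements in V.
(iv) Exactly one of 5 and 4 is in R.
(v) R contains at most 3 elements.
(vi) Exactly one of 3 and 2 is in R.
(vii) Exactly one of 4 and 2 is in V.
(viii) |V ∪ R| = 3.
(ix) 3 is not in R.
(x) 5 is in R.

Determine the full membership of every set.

From (ix): 3 ∉ R.
From (x): 5 ∈ R.
(i): 5 ∈ V.
(iv) (exactly one): 4 ∉ R.
(vi) (exactly one): 2 ∈ R.
(ii): R already has 2, so the rest are out.
Suppose 1 ∈ V: no assignment then satisfies all the clues, so 1 ∉ V.

R = {2, 5}; V = {4, 5}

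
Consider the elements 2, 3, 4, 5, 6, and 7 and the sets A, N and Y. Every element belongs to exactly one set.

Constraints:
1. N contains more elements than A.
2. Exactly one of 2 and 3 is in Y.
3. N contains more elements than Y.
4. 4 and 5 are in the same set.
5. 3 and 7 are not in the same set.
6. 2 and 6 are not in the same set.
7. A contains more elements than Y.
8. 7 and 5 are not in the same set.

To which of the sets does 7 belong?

7: A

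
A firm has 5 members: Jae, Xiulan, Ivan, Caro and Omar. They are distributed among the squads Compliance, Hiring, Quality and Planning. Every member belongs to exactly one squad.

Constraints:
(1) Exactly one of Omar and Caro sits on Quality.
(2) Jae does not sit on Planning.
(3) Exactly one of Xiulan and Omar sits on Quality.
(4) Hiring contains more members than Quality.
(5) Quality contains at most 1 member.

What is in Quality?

Quality = {Omar}

From (2): Jae ∉ Planning.
Suppose Jae ∈ Quality: no assignment then satisfies all the clues, so Jae ∉ Quality.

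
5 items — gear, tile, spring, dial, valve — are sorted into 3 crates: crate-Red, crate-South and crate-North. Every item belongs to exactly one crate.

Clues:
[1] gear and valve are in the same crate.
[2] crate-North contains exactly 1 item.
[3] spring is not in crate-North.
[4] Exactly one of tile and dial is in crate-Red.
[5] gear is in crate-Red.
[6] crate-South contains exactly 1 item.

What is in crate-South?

crate-South = {spring}

From (3): spring ∉ crate-North.
From (5): gear ∈ crate-Red.
(1): valve matches gear: valve ∈ crate-Red.
Suppose tile ∈ crate-South: no assignment then satisfies all the clues, so tile ∉ crate-South.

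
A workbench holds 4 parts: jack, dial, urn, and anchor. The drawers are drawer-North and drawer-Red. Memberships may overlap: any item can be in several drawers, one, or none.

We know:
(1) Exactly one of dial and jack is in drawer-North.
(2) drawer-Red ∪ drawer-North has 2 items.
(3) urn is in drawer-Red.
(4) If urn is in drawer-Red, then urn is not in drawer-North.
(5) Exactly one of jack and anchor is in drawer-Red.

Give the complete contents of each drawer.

drawer-North = {jack}; drawer-Red = {jack, urn}

From (3): urn ∈ drawer-Red.
(4): urn ∉ drawer-North.
Suppose jack ∉ drawer-North: no assignment then satisfies all the clues, so jack ∈ drawer-North.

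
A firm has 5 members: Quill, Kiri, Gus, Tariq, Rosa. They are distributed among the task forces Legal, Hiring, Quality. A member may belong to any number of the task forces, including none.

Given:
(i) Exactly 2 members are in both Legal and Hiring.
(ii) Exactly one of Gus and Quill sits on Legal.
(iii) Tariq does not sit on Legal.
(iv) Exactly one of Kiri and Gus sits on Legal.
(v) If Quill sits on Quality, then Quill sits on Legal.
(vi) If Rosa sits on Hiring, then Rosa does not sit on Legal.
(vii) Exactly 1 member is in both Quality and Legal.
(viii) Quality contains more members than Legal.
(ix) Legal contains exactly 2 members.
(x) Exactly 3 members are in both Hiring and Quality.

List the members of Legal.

Legal = {Kiri, Quill}

From (iii): Tariq ∉ Legal.
Suppose Quill ∉ Legal: no assignment then satisfies all the clues, so Quill ∈ Legal.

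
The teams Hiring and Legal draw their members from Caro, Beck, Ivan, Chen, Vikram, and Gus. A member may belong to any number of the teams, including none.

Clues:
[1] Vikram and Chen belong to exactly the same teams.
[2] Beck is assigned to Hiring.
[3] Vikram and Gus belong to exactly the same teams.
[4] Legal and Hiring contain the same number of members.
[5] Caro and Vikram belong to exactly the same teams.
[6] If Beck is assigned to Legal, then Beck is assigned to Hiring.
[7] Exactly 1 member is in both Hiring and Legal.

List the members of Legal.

Legal = {Beck}

From (2): Beck ∈ Hiring.
Suppose Caro ∈ Legal: no assignment then satisfies all the clues, so Caro ∉ Legal.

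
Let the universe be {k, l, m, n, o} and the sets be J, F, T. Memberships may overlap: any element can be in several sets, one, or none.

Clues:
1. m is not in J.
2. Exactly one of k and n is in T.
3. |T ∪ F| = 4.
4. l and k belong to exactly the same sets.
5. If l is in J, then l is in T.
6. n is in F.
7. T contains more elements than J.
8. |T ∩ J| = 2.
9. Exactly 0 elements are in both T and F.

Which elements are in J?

J = {k, l}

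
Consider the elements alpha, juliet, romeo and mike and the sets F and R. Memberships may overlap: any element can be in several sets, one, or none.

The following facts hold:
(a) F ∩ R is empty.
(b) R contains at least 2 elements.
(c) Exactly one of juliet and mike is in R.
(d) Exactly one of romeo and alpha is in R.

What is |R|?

2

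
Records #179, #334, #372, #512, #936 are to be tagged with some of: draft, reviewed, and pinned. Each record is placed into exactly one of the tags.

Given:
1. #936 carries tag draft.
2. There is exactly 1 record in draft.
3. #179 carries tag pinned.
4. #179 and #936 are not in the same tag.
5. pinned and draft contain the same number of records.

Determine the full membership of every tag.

draft = {#936}; reviewed = {#334, #372, #512}; pinned = {#179}

From (1): #936 ∈ draft.
From (3): #179 ∈ pinned.
(2): draft already has 1, so the rest are out.
Suppose #334 ∉ reviewed: no assignment then satisfies all the clues, so #334 ∈ reviewed.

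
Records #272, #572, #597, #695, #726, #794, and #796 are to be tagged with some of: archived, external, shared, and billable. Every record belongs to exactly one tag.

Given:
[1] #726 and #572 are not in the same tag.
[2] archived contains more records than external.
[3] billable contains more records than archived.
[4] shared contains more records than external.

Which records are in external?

external = {}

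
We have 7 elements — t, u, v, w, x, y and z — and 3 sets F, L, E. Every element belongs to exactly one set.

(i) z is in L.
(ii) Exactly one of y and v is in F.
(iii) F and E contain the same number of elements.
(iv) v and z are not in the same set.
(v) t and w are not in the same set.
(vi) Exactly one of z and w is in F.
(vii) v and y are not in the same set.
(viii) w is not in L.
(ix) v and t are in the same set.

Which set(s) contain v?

From (i): z ∈ L.
From (viii): w ∉ L.
(iv): v ∉ L.
(vi) (exactly one): w ∈ F.
(ix): t matches v: t ∉ L.
(v): t ∉ F.
(ix): v matches t: v ∉ F.
Only one set left: t ∈ E.
Only one set left: v ∈ E.
(ii) (exactly one): y ∈ F.

v: E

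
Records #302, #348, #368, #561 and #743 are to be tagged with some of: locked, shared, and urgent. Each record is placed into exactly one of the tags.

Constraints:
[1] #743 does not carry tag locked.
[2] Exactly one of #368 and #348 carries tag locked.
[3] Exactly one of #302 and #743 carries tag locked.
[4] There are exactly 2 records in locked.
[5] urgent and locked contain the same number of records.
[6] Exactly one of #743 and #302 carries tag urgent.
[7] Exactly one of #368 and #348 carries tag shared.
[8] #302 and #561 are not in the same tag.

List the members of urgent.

From (1): #743 ∉ locked.
(3) (exactly one): #302 ∈ locked.
(6) (exactly one): #743 ∈ urgent.
(8): #561 ∉ locked.
Suppose #348 ∈ urgent: no assignment then satisfies all the clues, so #348 ∉ urgent.

urgent = {#561, #743}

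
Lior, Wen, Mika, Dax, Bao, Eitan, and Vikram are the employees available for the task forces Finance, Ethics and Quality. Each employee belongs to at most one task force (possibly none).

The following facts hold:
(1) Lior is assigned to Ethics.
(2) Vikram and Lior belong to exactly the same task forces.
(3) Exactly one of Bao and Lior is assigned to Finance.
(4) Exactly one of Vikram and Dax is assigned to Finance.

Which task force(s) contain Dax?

Dax: Finance

From (1): Lior ∈ Ethics.
(2): Vikram matches Lior: Vikram ∉ Finance.
(2): Vikram matches Lior: Vikram ∈ Ethics.
(3) (exactly one): Bao ∈ Finance.
(4) (exactly one): Dax ∈ Finance.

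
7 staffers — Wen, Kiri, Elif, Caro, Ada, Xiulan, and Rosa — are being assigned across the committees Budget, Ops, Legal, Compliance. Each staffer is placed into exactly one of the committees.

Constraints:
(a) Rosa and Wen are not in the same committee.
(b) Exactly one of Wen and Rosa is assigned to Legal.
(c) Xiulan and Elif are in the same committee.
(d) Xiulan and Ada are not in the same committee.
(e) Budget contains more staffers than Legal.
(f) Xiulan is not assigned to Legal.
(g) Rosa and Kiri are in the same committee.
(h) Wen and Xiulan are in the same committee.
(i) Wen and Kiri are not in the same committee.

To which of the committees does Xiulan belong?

From (f): Xiulan ∉ Legal.
(c): Elif matches Xiulan: Elif ∉ Legal.
(h): Wen matches Xiulan: Wen ∉ Legal.
(b) (exactly one): Rosa ∈ Legal.
(g): Kiri matches Rosa: Kiri ∉ Budget.
(g): Kiri matches Rosa: Kiri ∉ Ops.
(g): Kiri matches Rosa: Kiri ∈ Legal.
Suppose Xiulan ∉ Budget: no assignment then satisfies all the clues, so Xiulan ∈ Budget.

Xiulan: Budget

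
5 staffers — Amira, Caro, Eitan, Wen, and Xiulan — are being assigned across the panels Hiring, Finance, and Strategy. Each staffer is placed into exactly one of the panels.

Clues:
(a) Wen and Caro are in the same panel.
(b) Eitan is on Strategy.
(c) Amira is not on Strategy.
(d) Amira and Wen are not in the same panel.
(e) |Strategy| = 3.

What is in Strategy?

From (b): Eitan ∈ Strategy.
From (c): Amira ∉ Strategy.
Suppose Caro ∉ Strategy: no assignment then satisfies all the clues, so Caro ∈ Strategy.

Strategy = {Caro, Eitan, Wen}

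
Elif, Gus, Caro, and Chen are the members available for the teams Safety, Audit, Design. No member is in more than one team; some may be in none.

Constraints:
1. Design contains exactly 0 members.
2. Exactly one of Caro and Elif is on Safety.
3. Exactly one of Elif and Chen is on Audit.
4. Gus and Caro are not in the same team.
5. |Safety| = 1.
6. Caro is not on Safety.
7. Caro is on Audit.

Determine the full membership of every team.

Safety = {Elif}; Audit = {Caro, Chen}; Design = {}

From (6): Caro ∉ Safety.
From (7): Caro ∈ Audit.
(1): Design already has 0, so the rest are out.
(2) (exactly one): Elif ∈ Safety.
(3) (exactly one): Chen ∈ Audit.
(4): Gus ∉ Audit.
(5): Safety already has 1, so the rest are out.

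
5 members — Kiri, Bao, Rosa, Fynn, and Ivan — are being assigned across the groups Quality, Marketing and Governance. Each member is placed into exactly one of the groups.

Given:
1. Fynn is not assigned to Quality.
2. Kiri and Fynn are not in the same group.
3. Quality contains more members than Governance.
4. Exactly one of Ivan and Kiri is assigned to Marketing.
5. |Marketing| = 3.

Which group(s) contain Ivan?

Ivan: Marketing

From (1): Fynn ∉ Quality.
Suppose Ivan ∈ Quality: no assignment then satisfies all the clues, so Ivan ∉ Quality.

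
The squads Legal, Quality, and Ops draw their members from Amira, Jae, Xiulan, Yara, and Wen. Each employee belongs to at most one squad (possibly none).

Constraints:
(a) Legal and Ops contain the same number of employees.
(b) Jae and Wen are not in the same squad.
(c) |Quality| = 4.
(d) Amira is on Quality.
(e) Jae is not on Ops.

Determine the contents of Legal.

Legal = {}

From (d): Amira ∈ Quality.
From (e): Jae ∉ Ops.
Suppose Jae ∈ Legal: no assignment then satisfies all the clues, so Jae ∉ Legal.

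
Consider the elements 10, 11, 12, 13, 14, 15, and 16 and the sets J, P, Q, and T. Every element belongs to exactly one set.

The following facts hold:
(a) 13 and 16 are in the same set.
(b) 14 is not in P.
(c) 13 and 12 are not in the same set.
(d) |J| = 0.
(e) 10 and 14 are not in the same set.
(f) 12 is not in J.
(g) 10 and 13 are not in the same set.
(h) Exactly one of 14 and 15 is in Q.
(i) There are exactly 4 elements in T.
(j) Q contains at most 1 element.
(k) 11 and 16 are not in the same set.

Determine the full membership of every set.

J = {}; P = {13, 16}; Q = {14}; T = {10, 11, 12, 15}

From (b): 14 ∉ P.
From (f): 12 ∉ J.
(d): J already has 0, so the rest are out.
Suppose 10 ∈ P: no assignment then satisfies all the clues, so 10 ∉ P.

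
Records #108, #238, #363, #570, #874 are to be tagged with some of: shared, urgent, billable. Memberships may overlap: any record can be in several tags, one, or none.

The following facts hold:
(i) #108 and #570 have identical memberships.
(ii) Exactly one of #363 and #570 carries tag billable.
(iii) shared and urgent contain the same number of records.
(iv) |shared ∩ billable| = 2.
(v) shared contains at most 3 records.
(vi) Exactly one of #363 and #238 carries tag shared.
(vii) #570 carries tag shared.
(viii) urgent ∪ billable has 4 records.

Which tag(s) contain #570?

#570: billable, shared, urgent

From (vii): #570 ∈ shared.
(i): #108 matches #570: #108 ∈ shared.
Suppose #570 ∉ urgent: no assignment then satisfies all the clues, so #570 ∈ urgent.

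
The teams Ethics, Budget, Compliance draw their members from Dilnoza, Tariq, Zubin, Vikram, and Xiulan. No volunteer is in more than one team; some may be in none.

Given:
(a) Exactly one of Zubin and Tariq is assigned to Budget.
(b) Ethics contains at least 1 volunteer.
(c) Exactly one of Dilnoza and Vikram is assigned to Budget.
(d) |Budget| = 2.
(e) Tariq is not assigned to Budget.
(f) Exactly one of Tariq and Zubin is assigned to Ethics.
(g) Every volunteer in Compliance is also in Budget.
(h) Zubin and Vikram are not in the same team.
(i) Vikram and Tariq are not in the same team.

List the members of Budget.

From (e): Tariq ∉ Budget.
(a) (exactly one): Zubin ∈ Budget.
(f) (exactly one): Tariq ∈ Ethics.
(h): Vikram ∉ Budget.
(i): Vikram ∉ Ethics.
(c) (exactly one): Dilnoza ∈ Budget.
(d): Budget already has 2, so the rest are out.
(g) contrapositive: Vikram ∉ Compliance.
(g) contrapositive: Xiulan ∉ Compliance.

Budget = {Dilnoza, Zubin}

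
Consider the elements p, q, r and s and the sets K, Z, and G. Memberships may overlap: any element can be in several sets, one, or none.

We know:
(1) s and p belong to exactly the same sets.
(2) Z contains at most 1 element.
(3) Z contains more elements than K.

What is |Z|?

1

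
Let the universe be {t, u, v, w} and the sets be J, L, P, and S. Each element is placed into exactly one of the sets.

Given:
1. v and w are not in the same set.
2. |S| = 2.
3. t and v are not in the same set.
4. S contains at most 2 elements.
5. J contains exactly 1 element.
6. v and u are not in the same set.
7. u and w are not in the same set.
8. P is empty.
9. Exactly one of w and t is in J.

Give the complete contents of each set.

(8): P already has 0, so the rest are out.
Suppose t ∈ J: no assignment then satisfies all the clues, so t ∉ J.

J = {w}; L = {v}; P = {}; S = {t, u}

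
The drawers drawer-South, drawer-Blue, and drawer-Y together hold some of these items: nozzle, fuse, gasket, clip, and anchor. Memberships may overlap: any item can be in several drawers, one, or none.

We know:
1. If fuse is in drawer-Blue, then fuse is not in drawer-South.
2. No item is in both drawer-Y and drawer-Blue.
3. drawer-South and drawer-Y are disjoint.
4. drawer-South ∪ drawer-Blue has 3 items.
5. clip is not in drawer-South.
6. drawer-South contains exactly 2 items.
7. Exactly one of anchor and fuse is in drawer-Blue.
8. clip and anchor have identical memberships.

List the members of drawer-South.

drawer-South = {gasket, nozzle}

From (5): clip ∉ drawer-South.
(8): anchor matches clip: anchor ∉ drawer-South.
Suppose nozzle ∉ drawer-South: no assignment then satisfies all the clues, so nozzle ∈ drawer-South.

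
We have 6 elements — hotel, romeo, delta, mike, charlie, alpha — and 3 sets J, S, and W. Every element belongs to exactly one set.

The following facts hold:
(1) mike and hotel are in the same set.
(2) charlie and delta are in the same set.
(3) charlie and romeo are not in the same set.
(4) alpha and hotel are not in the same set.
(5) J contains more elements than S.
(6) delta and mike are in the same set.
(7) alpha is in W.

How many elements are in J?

4

From (7): alpha ∈ W.
(4): hotel ∉ W.
(1): mike matches hotel: mike ∉ W.
(6): delta matches mike: delta ∉ W.
(2): charlie matches delta: charlie ∉ W.
Suppose hotel ∉ J: no assignment then satisfies all the clues, so hotel ∈ J.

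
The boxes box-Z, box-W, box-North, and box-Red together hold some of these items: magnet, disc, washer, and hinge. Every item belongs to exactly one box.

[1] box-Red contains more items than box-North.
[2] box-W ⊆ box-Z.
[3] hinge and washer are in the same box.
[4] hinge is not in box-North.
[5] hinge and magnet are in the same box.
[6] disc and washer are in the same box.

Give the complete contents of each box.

box-Z = {}; box-W = {}; box-North = {}; box-Red = {disc, hinge, magnet, washer}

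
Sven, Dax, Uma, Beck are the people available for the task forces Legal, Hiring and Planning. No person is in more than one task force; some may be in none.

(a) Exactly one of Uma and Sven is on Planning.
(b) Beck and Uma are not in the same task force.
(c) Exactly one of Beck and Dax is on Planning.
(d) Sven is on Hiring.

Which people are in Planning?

Planning = {Dax, Uma}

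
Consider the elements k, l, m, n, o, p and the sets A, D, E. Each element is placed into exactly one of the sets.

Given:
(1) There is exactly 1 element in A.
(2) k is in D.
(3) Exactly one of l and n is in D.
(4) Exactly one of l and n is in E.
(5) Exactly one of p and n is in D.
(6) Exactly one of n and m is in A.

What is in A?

A = {m}

From (2): k ∈ D.
Suppose l ∈ A: no assignment then satisfies all the clues, so l ∉ A.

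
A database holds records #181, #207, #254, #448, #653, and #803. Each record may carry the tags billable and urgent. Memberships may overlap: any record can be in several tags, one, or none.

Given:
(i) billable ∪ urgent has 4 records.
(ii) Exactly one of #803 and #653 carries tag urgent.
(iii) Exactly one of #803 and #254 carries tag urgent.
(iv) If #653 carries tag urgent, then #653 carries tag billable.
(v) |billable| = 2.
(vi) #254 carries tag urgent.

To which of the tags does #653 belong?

#653: billable, urgent

From (vi): #254 ∈ urgent.
(iii) (exactly one): #803 ∉ urgent.
(ii) (exactly one): #653 ∈ urgent.
(iv): #653 ∈ billable.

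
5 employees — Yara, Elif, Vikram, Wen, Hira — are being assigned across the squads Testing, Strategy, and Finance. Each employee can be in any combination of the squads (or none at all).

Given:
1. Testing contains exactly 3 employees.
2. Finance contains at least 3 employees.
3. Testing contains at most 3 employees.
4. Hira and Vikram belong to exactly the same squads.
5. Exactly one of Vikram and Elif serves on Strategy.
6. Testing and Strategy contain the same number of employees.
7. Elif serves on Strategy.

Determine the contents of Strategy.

Strategy = {Elif, Wen, Yara}

From (7): Elif ∈ Strategy.
(5) (exactly one): Vikram ∉ Strategy.
(4): Hira matches Vikram: Hira ∉ Strategy.
Suppose Yara ∉ Strategy: no assignment then satisfies all the clues, so Yara ∈ Strategy.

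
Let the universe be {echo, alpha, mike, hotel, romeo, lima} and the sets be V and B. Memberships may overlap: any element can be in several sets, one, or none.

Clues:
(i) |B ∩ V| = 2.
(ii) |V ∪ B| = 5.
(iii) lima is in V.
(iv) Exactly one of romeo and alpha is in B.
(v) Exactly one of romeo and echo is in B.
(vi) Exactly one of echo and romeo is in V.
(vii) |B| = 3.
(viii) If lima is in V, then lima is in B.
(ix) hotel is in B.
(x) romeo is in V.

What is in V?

V = {alpha, lima, mike, romeo}

From (iii): lima ∈ V.
From (ix): hotel ∈ B.
From (x): romeo ∈ V.
(vi) (exactly one): echo ∉ V.
(viii): lima ∈ B.
Suppose alpha ∉ V: no assignment then satisfies all the clues, so alpha ∈ V.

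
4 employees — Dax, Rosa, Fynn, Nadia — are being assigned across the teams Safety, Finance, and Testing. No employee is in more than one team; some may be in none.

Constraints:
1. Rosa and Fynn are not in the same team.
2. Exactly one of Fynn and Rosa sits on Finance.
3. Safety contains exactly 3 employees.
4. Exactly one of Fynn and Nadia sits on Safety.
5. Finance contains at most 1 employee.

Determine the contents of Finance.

Finance = {Fynn}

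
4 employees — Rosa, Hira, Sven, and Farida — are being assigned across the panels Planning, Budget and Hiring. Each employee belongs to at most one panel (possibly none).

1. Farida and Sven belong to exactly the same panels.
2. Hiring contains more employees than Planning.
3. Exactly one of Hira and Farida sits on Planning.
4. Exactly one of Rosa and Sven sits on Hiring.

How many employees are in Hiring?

2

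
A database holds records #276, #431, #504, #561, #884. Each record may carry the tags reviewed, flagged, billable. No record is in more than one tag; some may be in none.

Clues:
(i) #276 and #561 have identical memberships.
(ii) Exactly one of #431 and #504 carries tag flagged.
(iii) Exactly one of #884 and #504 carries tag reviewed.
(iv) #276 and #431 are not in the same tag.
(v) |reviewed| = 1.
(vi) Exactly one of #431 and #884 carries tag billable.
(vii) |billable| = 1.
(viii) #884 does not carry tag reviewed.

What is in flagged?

From (viii): #884 ∉ reviewed.
(iii) (exactly one): #504 ∈ reviewed.
(v): reviewed already has 1, so the rest are out.
(ii) (exactly one): #431 ∈ flagged.
(iv): #276 ∉ flagged.
(vi) (exactly one): #884 ∈ billable.
(vii): billable already has 1, so the rest are out.
(i): #561 matches #276: #561 ∉ flagged.

flagged = {#431}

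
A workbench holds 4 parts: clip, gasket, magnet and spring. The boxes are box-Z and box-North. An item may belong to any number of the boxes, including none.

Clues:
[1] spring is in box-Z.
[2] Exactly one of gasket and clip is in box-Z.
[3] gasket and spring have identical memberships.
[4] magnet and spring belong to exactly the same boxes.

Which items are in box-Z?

box-Z = {gasket, magnet, spring}

From (1): spring ∈ box-Z.
(3): gasket matches spring: gasket ∈ box-Z.
(4): magnet matches spring: magnet ∈ box-Z.
(2) (exactly one): clip ∉ box-Z.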